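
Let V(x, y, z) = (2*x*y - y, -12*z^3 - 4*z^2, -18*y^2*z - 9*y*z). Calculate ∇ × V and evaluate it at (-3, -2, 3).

(∇×V)₁ = ∂V₃/∂y − ∂V₂/∂z = -36*y*z + 36*z^2 - z
(∇×V)₂ = ∂V₁/∂z − ∂V₃/∂x = 0
(∇×V)₃ = ∂V₂/∂x − ∂V₁/∂y = -2*x + 1
∇×V = (-36*y*z + 36*z^2 - z, 0, -2*x + 1)
At (-3, -2, 3): (537, 0, 7).

(537, 0, 7)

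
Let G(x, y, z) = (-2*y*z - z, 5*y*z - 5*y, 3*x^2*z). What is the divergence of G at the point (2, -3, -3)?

-8

∂G₁/∂x = 0
∂G₂/∂y = 5*z - 5
∂G₃/∂z = 3*x^2
∇·G = 3*x^2 + 5*z - 5
At (2, -3, -3): -8.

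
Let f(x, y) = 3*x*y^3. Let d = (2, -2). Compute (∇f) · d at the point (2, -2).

-192

∂f/∂x = 3*y^3
∂f/∂y = 9*x*y^2
∇f at (2, -2) = (-24, 72)
∇f · d = (-24)(2) + (72)(-2) = -192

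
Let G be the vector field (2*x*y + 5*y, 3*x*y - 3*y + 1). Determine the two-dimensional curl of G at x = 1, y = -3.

∂G₂/∂x = 3*y
∂G₁/∂y = 2*x + 5
Scalar curl = -2*x + 3*y - 5
At (1, -3): -16.

-16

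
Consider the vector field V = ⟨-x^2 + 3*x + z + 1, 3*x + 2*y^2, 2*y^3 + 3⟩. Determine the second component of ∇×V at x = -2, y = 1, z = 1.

(∇×V)_2 = ∂V₁/∂z − ∂V₃/∂x
= 1 − (0)
= 1
At (-2, 1, 1): 1.

1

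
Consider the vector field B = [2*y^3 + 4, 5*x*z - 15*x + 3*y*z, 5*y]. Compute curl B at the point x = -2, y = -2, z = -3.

(∇×B)₁ = ∂B₃/∂y − ∂B₂/∂z = -5*x - 3*y + 5
(∇×B)₂ = ∂B₁/∂z − ∂B₃/∂x = 0
(∇×B)₃ = ∂B₂/∂x − ∂B₁/∂y = -6*y^2 + 5*z - 15
∇×B = (-5*x - 3*y + 5, 0, -6*y^2 + 5*z - 15)
At (-2, -2, -3): (21, 0, -54).

(21, 0, -54)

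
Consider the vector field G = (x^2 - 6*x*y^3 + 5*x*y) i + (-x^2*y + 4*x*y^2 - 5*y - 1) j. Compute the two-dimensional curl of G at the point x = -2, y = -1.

∂G₂/∂x = -2*x*y + 4*y^2
∂G₁/∂y = -18*x*y^2 + 5*x
Scalar curl = 18*x*y^2 - 2*x*y - 5*x + 4*y^2
At (-2, -1): -26.

-26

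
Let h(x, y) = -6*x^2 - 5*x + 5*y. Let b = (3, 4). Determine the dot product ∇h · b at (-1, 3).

41

∂h/∂x = -12*x - 5
∂h/∂y = 5
∇h at (-1, 3) = (7, 5)
∇h · b = (7)(3) + (5)(4) = 41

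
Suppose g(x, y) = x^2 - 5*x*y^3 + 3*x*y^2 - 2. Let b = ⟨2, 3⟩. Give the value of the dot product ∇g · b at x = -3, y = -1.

∂g/∂x = 2*x - 5*y^3 + 3*y^2
∂g/∂y = -15*x*y^2 + 6*x*y
∇g at (-3, -1) = (2, 63)
∇g · b = (2)(2) + (63)(3) = 193

193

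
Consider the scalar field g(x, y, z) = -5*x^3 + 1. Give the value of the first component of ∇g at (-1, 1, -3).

-15

(∇g)_1 = ∂g/∂x = -15*x^2
At (-1, 1, -3): -15.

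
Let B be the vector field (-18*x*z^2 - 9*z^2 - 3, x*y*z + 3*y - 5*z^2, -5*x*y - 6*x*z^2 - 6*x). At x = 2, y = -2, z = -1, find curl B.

(∇×B)₁ = ∂B₃/∂y − ∂B₂/∂z = -x*y - 5*x + 10*z
(∇×B)₂ = ∂B₁/∂z − ∂B₃/∂x = -36*x*z + 5*y + 6*z^2 - 18*z + 6
(∇×B)₃ = ∂B₂/∂x − ∂B₁/∂y = y*z
∇×B = (-x*y - 5*x + 10*z, -36*x*z + 5*y + 6*z^2 - 18*z + 6, y*z)
At (2, -2, -1): (-16, 92, 2).

(-16, 92, 2)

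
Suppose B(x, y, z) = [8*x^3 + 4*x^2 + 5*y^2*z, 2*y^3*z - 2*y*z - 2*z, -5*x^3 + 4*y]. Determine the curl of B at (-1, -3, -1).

(54, 60, -30)

(∇×B)₁ = ∂B₃/∂y − ∂B₂/∂z = -2*y^3 + 2*y + 6
(∇×B)₂ = ∂B₁/∂z − ∂B₃/∂x = 15*x^2 + 5*y^2
(∇×B)₃ = ∂B₂/∂x − ∂B₁/∂y = -10*y*z
∇×B = (-2*y^3 + 2*y + 6, 15*x^2 + 5*y^2, -10*y*z)
At (-1, -3, -1): (54, 60, -30).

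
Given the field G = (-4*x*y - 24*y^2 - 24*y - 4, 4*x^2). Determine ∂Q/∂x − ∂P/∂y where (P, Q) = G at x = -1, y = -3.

-132

∂G₂/∂x = 8*x
∂G₁/∂y = -4*x - 48*y - 24
Scalar curl = 12*x + 48*y + 24
At (-1, -3): -132.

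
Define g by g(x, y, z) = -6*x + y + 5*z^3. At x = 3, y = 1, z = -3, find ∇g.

∂g/∂x = -6
∂g/∂y = 1
∂g/∂z = 15*z^2
∇g = (-6, 1, 15*z^2)
At (3, 1, -3): (-6, 1, 135).

(-6, 1, 135)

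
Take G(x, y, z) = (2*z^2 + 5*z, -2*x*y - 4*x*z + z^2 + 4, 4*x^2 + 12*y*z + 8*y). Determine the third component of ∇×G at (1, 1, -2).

(∇×G)_3 = ∂G₂/∂x − ∂G₁/∂y
= -2*y - 4*z − (0)
= -2*y - 4*z
At (1, 1, -2): 6.

6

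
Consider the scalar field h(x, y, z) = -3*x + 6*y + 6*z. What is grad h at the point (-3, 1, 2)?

(-3, 6, 6)

∂h/∂x = -3
∂h/∂y = 6
∂h/∂z = 6
∇h = (-3, 6, 6)
At (-3, 1, 2): (-3, 6, 6).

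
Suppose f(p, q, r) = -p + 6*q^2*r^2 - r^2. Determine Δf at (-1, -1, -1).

22

∂²f/∂p² = 0
∂²f/∂q² = 12*r^2
∂²f/∂r² = 2*(6*q^2 - 1)
∇²f = 12*q^2 + 12*r^2 - 2
At (-1, -1, -1): 22.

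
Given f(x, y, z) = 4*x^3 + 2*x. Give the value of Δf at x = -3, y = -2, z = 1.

∂²f/∂x² = 24*x
∂²f/∂y² = 0
∂²f/∂z² = 0
∇²f = 24*x
At (-3, -2, 1): -72.

-72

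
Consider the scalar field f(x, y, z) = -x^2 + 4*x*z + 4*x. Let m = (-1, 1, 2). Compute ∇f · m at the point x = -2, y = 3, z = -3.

∂f/∂x = -2*x + 4*z + 4
∂f/∂y = 0
∂f/∂z = 4*x
∇f at (-2, 3, -3) = (-4, 0, -8)
∇f · m = (-4)(-1) + (0)(1) + (-8)(2) = -12

-12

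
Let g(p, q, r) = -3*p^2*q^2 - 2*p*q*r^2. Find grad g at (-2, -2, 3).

(84, 84, -48)

∂g/∂p = -6*p*q^2 - 2*q*r^2
∂g/∂q = -6*p^2*q - 2*p*r^2
∂g/∂r = -4*p*q*r
∇g = (-6*p*q^2 - 2*q*r^2, -6*p^2*q - 2*p*r^2, -4*p*q*r)
At (-2, -2, 3): (84, 84, -48).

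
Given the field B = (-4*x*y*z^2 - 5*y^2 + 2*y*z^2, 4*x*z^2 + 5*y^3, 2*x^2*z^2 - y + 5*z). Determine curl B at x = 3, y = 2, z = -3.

(∇×B)₁ = ∂B₃/∂y − ∂B₂/∂z = -8*x*z - 1
(∇×B)₂ = ∂B₁/∂z − ∂B₃/∂x = -8*x*y*z - 4*x*z^2 + 4*y*z
(∇×B)₃ = ∂B₂/∂x − ∂B₁/∂y = 4*x*z^2 + 10*y + 2*z^2
∇×B = (-8*x*z - 1, -8*x*y*z - 4*x*z^2 + 4*y*z, 4*x*z^2 + 10*y + 2*z^2)
At (3, 2, -3): (71, 12, 146).

(71, 12, 146)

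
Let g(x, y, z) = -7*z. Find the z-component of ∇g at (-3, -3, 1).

-7

(∇g)_3 = ∂g/∂z = -7
At (-3, -3, 1): -7.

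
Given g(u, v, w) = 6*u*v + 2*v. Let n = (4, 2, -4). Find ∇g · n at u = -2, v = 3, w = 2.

∂g/∂u = 6*v
∂g/∂v = 6*u + 2
∂g/∂w = 0
∇g at (-2, 3, 2) = (18, -10, 0)
∇g · n = (18)(4) + (-10)(2) + (0)(-4) = 52

52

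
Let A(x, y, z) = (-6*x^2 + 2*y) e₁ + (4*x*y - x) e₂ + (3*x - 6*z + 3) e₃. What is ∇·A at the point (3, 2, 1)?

-30

∂A₁/∂x = -12*x
∂A₂/∂y = 4*x
∂A₃/∂z = -6
∇·A = -8*x - 6
At (3, 2, 1): -30.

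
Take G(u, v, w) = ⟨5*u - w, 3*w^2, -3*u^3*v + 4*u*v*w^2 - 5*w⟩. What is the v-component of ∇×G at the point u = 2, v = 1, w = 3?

-1

(∇×G)_2 = ∂G₁/∂w − ∂G₃/∂u
= -1 − (-9*u^2*v + 4*v*w^2)
= 9*u^2*v - 4*v*w^2 - 1
At (2, 1, 3): -1.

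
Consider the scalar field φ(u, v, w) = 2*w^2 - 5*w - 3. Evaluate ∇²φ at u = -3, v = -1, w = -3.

∂²φ/∂u² = 0
∂²φ/∂v² = 0
∂²φ/∂w² = 4
∇²φ = 4
At (-3, -1, -3): 4.

4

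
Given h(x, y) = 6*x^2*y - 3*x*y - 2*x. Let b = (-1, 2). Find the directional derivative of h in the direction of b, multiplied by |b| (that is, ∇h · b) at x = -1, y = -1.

5

∂h/∂x = 12*x*y - 3*y - 2
∂h/∂y = 6*x^2 - 3*x
∇h at (-1, -1) = (13, 9)
∇h · b = (13)(-1) + (9)(2) = 5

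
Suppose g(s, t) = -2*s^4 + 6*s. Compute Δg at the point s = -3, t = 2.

∂²g/∂s² = -24*s^2
∂²g/∂t² = 0
∇²g = -24*s^2
At (-3, 2): -216.

-216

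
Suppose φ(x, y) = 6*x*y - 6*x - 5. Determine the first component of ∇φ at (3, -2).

(∇φ)_1 = ∂φ/∂x = 6*y - 6
At (3, -2): -18.

-18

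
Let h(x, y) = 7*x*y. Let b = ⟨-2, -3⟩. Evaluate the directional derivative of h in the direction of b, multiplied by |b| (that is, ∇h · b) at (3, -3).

-21

∂h/∂x = 7*y
∂h/∂y = 7*x
∇h at (3, -3) = (-21, 21)
∇h · b = (-21)(-2) + (21)(-3) = -21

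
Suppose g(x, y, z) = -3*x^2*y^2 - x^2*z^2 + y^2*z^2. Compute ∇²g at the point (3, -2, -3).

-88

∂²g/∂x² = -2*(3*y^2 + z^2)
∂²g/∂y² = 2*(-3*x^2 + z^2)
∂²g/∂z² = 2*(-x^2 + y^2)
∇²g = -8*x^2 - 4*y^2
At (3, -2, -3): -88.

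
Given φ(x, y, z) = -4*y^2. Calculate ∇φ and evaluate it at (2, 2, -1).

∂φ/∂x = 0
∂φ/∂y = -8*y
∂φ/∂z = 0
∇φ = (0, -8*y, 0)
At (2, 2, -1): (0, -16, 0).

(0, -16, 0)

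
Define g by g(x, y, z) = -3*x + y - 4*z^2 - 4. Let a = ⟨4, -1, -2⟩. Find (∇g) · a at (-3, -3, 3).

35

∂g/∂x = -3
∂g/∂y = 1
∂g/∂z = -8*z
∇g at (-3, -3, 3) = (-3, 1, -24)
∇g · a = (-3)(4) + (1)(-1) + (-24)(-2) = 35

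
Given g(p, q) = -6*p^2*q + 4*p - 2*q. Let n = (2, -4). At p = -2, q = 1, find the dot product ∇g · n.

∂g/∂p = -12*p*q + 4
∂g/∂q = -6*p^2 - 2
∇g at (-2, 1) = (28, -26)
∇g · n = (28)(2) + (-26)(-4) = 160

160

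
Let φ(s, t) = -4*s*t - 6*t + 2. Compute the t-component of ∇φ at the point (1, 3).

-10

(∇φ)_2 = ∂φ/∂t = -4*s - 6
At (1, 3): -10.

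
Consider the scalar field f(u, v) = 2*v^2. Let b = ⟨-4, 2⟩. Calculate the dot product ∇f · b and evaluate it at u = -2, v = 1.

∂f/∂u = 0
∂f/∂v = 4*v
∇f at (-2, 1) = (0, 4)
∇f · b = (0)(-4) + (4)(2) = 8

8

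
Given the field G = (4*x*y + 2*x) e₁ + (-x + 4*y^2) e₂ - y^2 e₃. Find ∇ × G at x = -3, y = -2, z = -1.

(4, 0, 11)

(∇×G)₁ = ∂G₃/∂y − ∂G₂/∂z = -2*y
(∇×G)₂ = ∂G₁/∂z − ∂G₃/∂x = 0
(∇×G)₃ = ∂G₂/∂x − ∂G₁/∂y = -4*x - 1
∇×G = (-2*y, 0, -4*x - 1)
At (-3, -2, -1): (4, 0, 11).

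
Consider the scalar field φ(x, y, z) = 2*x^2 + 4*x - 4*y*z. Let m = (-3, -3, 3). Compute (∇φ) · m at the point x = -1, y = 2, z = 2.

∂φ/∂x = 4*x + 4
∂φ/∂y = -4*z
∂φ/∂z = -4*y
∇φ at (-1, 2, 2) = (0, -8, -8)
∇φ · m = (0)(-3) + (-8)(-3) + (-8)(3) = 0

0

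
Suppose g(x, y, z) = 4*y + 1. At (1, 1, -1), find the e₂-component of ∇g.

4

(∇g)_2 = ∂g/∂y = 4
At (1, 1, -1): 4.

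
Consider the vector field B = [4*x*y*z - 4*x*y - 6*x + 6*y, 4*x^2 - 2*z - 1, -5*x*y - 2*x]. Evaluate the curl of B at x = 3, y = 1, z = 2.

(-13, 19, 6)

(∇×B)₁ = ∂B₃/∂y − ∂B₂/∂z = -5*x + 2
(∇×B)₂ = ∂B₁/∂z − ∂B₃/∂x = 4*x*y + 5*y + 2
(∇×B)₃ = ∂B₂/∂x − ∂B₁/∂y = -4*x*z + 12*x - 6
∇×B = (-5*x + 2, 4*x*y + 5*y + 2, -4*x*z + 12*x - 6)
At (3, 1, 2): (-13, 19, 6).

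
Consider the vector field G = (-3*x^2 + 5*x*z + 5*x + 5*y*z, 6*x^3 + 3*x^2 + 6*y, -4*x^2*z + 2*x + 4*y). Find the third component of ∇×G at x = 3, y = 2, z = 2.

170

(∇×G)_3 = ∂G₂/∂x − ∂G₁/∂y
= 18*x^2 + 6*x − (5*z)
= 18*x^2 + 6*x - 5*z
At (3, 2, 2): 170.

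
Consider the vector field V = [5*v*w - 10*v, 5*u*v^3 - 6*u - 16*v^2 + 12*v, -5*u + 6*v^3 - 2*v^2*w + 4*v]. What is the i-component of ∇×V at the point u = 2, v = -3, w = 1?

178

(∇×V)_1 = ∂V₃/∂v − ∂V₂/∂w
= 18*v^2 - 4*v*w + 4 − (0)
= 18*v^2 - 4*v*w + 4
At (2, -3, 1): 178.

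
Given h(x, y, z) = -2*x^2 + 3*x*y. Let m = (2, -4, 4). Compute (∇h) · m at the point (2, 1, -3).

-34

∂h/∂x = -4*x + 3*y
∂h/∂y = 3*x
∂h/∂z = 0
∇h at (2, 1, -3) = (-5, 6, 0)
∇h · m = (-5)(2) + (6)(-4) + (0)(4) = -34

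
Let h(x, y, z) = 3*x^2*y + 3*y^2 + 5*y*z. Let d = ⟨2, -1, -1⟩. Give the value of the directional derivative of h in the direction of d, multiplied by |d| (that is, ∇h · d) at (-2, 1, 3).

-62

∂h/∂x = 6*x*y
∂h/∂y = 3*x^2 + 6*y + 5*z
∂h/∂z = 5*y
∇h at (-2, 1, 3) = (-12, 33, 5)
∇h · d = (-12)(2) + (33)(-1) + (5)(-1) = -62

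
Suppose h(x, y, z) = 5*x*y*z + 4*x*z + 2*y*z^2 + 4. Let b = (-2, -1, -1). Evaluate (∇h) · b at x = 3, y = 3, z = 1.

-124

∂h/∂x = 5*y*z + 4*z
∂h/∂y = 5*x*z + 2*z^2
∂h/∂z = 5*x*y + 4*x + 4*y*z
∇h at (3, 3, 1) = (19, 17, 69)
∇h · b = (19)(-2) + (17)(-1) + (69)(-1) = -124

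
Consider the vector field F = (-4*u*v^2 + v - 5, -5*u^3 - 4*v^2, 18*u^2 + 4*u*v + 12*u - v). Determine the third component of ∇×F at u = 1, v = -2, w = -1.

(∇×F)_3 = ∂F₂/∂u − ∂F₁/∂v
= -15*u^2 − (-8*u*v + 1)
= -15*u^2 + 8*u*v - 1
At (1, -2, -1): -32.

-32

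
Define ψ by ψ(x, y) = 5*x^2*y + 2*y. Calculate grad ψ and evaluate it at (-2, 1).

∂ψ/∂x = 10*x*y
∂ψ/∂y = 5*x^2 + 2
∇ψ = (10*x*y, 5*x^2 + 2)
At (-2, 1): (-20, 22).

(-20, 22)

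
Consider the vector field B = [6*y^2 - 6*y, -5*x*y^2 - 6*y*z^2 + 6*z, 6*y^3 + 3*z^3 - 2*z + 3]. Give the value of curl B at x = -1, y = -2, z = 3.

(-6, 0, 10)

(∇×B)₁ = ∂B₃/∂y − ∂B₂/∂z = 18*y^2 + 12*y*z - 6
(∇×B)₂ = ∂B₁/∂z − ∂B₃/∂x = 0
(∇×B)₃ = ∂B₂/∂x − ∂B₁/∂y = -5*y^2 - 12*y + 6
∇×B = (18*y^2 + 12*y*z - 6, 0, -5*y^2 - 12*y + 6)
At (-1, -2, 3): (-6, 0, 10).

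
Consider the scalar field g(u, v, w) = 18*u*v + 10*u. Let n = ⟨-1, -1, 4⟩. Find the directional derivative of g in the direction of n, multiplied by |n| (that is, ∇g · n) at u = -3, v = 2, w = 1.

8

∂g/∂u = 18*v + 10
∂g/∂v = 18*u
∂g/∂w = 0
∇g at (-3, 2, 1) = (46, -54, 0)
∇g · n = (46)(-1) + (-54)(-1) + (0)(4) = 8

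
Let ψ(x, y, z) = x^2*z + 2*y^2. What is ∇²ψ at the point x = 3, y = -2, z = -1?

∂²ψ/∂x² = 2*z
∂²ψ/∂y² = 4
∂²ψ/∂z² = 0
∇²ψ = 2*z + 4
At (3, -2, -1): 2.

2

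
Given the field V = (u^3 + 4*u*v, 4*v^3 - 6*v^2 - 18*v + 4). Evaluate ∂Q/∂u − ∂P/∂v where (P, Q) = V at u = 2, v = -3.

-8

∂V₂/∂u = 0
∂V₁/∂v = 4*u
Scalar curl = -4*u
At (2, -3): -8.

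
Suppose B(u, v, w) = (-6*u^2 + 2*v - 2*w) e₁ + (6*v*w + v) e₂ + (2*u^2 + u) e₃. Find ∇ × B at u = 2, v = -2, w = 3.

(12, -11, -2)

(∇×B)₁ = ∂B₃/∂v − ∂B₂/∂w = -6*v
(∇×B)₂ = ∂B₁/∂w − ∂B₃/∂u = -4*u - 3
(∇×B)₃ = ∂B₂/∂u − ∂B₁/∂v = -2
∇×B = (-6*v, -4*u - 3, -2)
At (2, -2, 3): (12, -11, -2).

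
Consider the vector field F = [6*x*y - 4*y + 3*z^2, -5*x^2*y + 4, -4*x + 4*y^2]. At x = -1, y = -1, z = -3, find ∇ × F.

(-8, -14, 0)

(∇×F)₁ = ∂F₃/∂y − ∂F₂/∂z = 8*y
(∇×F)₂ = ∂F₁/∂z − ∂F₃/∂x = 6*z + 4
(∇×F)₃ = ∂F₂/∂x − ∂F₁/∂y = -10*x*y - 6*x + 4
∇×F = (8*y, 6*z + 4, -10*x*y - 6*x + 4)
At (-1, -1, -3): (-8, -14, 0).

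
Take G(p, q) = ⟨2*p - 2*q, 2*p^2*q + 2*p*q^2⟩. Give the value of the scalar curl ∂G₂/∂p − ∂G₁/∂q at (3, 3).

56

∂G₂/∂p = 4*p*q + 2*q^2
∂G₁/∂q = -2
Scalar curl = 4*p*q + 2*q^2 + 2
At (3, 3): 56.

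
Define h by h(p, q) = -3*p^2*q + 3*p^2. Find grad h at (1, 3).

(-12, -3)

∂h/∂p = -6*p*q + 6*p
∂h/∂q = -3*p^2
∇h = (-6*p*q + 6*p, -3*p^2)
At (1, 3): (-12, -3).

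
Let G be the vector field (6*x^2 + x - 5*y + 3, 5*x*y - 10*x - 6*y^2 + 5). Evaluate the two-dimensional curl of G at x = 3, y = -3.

∂G₂/∂x = 5*y - 10
∂G₁/∂y = -5
Scalar curl = 5*y - 5
At (3, -3): -20.

-20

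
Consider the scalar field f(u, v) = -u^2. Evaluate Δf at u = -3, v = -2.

∂²f/∂u² = -2
∂²f/∂v² = 0
∇²f = -2
At (-3, -2): -2.

-2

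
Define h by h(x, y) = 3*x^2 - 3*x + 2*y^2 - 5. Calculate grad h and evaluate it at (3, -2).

(15, -8)

∂h/∂x = 6*x - 3
∂h/∂y = 4*y
∇h = (6*x - 3, 4*y)
At (3, -2): (15, -8).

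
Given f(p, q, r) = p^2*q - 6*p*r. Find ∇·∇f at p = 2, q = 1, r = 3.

∂²f/∂p² = 2*q
∂²f/∂q² = 0
∂²f/∂r² = 0
∇²f = 2*q
At (2, 1, 3): 2.

2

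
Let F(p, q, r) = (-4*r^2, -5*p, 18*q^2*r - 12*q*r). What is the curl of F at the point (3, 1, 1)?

(24, -8, -5)

(∇×F)₁ = ∂F₃/∂q − ∂F₂/∂r = 36*q*r - 12*r
(∇×F)₂ = ∂F₁/∂r − ∂F₃/∂p = -8*r
(∇×F)₃ = ∂F₂/∂p − ∂F₁/∂q = -5
∇×F = (36*q*r - 12*r, -8*r, -5)
At (3, 1, 1): (24, -8, -5).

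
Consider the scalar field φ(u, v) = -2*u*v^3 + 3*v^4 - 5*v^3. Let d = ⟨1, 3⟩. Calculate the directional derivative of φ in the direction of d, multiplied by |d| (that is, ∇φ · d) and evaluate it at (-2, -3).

-999

∂φ/∂u = -2*v^3
∂φ/∂v = -6*u*v^2 + 12*v^3 - 15*v^2
∇φ at (-2, -3) = (54, -351)
∇φ · d = (54)(1) + (-351)(3) = -999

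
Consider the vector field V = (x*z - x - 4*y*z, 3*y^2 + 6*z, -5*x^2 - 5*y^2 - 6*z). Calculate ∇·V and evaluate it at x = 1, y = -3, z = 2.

-23

∂V₁/∂x = z - 1
∂V₂/∂y = 6*y
∂V₃/∂z = -6
∇·V = 6*y + z - 7
At (1, -3, 2): -23.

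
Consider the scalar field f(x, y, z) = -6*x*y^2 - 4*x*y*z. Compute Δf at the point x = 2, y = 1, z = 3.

∂²f/∂x² = 0
∂²f/∂y² = -12*x
∂²f/∂z² = 0
∇²f = -12*x
At (2, 1, 3): -24.

-24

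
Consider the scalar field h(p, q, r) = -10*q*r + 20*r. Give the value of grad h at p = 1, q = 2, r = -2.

∂h/∂p = 0
∂h/∂q = -10*r
∂h/∂r = -10*q + 20
∇h = (0, -10*r, -10*q + 20)
At (1, 2, -2): (0, 20, 0).

(0, 20, 0)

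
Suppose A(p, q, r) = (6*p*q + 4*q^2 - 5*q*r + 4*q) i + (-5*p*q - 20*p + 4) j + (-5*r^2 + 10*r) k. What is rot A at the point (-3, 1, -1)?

(0, -5, -24)

(∇×A)₁ = ∂A₃/∂q − ∂A₂/∂r = 0
(∇×A)₂ = ∂A₁/∂r − ∂A₃/∂p = -5*q
(∇×A)₃ = ∂A₂/∂p − ∂A₁/∂q = -6*p - 13*q + 5*r - 24
∇×A = (0, -5*q, -6*p - 13*q + 5*r - 24)
At (-3, 1, -1): (0, -5, -24).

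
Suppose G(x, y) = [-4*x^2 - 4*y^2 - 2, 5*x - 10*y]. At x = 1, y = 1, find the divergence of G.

-18

∂G₁/∂x = -8*x
∂G₂/∂y = -10
∇·G = -8*x - 10
At (1, 1): -18.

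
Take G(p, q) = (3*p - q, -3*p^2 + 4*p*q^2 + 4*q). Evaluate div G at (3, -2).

-41

∂G₁/∂p = 3
∂G₂/∂q = 8*p*q + 4
∇·G = 8*p*q + 7
At (3, -2): -41.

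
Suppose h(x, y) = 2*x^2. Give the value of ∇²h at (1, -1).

4

∂²h/∂x² = 4
∂²h/∂y² = 0
∇²h = 4
At (1, -1): 4.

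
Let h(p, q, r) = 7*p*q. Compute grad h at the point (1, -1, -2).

(-7, 7, 0)

∂h/∂p = 7*q
∂h/∂q = 7*p
∂h/∂r = 0
∇h = (7*q, 7*p, 0)
At (1, -1, -2): (-7, 7, 0).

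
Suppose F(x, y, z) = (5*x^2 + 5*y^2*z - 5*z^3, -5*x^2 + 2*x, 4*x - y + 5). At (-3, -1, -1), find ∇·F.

-30

∂F₁/∂x = 10*x
∂F₂/∂y = 0
∂F₃/∂z = 0
∇·F = 10*x
At (-3, -1, -1): -30.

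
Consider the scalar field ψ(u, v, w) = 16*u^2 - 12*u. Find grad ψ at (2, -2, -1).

∂ψ/∂u = 32*u - 12
∂ψ/∂v = 0
∂ψ/∂w = 0
∇ψ = (32*u - 12, 0, 0)
At (2, -2, -1): (52, 0, 0).

(52, 0, 0)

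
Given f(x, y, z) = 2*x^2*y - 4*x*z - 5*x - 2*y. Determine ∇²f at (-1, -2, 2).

-8

∂²f/∂x² = 4*y
∂²f/∂y² = 0
∂²f/∂z² = 0
∇²f = 4*y
At (-1, -2, 2): -8.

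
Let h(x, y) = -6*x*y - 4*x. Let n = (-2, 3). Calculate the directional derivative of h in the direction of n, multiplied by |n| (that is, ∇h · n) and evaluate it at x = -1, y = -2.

2

∂h/∂x = -6*y - 4
∂h/∂y = -6*x
∇h at (-1, -2) = (8, 6)
∇h · n = (8)(-2) + (6)(3) = 2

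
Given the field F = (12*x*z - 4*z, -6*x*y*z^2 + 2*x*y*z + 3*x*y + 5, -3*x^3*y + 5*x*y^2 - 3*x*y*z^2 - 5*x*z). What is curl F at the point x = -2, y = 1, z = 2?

(-16, 25, -17)

(∇×F)₁ = ∂F₃/∂y − ∂F₂/∂z = -3*x^3 + 12*x*y*z + 8*x*y - 3*x*z^2
(∇×F)₂ = ∂F₁/∂z − ∂F₃/∂x = 9*x^2*y + 12*x - 5*y^2 + 3*y*z^2 + 5*z - 4
(∇×F)₃ = ∂F₂/∂x − ∂F₁/∂y = -6*y*z^2 + 2*y*z + 3*y
∇×F = (-3*x^3 + 12*x*y*z + 8*x*y - 3*x*z^2, 9*x^2*y + 12*x - 5*y^2 + 3*y*z^2 + 5*z - 4, -6*y*z^2 + 2*y*z + 3*y)
At (-2, 1, 2): (-16, 25, -17).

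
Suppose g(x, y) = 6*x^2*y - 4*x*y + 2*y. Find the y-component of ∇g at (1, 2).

(∇g)_2 = ∂g/∂y = 6*x^2 - 4*x + 2
At (1, 2): 4.

4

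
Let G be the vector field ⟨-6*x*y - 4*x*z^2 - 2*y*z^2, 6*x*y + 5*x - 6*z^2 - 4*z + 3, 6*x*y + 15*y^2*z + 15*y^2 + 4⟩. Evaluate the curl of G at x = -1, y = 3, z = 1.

(190, -22, 19)

(∇×G)₁ = ∂G₃/∂y − ∂G₂/∂z = 6*x + 30*y*z + 30*y + 12*z + 4
(∇×G)₂ = ∂G₁/∂z − ∂G₃/∂x = -8*x*z - 4*y*z - 6*y
(∇×G)₃ = ∂G₂/∂x − ∂G₁/∂y = 6*x + 6*y + 2*z^2 + 5
∇×G = (6*x + 30*y*z + 30*y + 12*z + 4, -8*x*z - 4*y*z - 6*y, 6*x + 6*y + 2*z^2 + 5)
At (-1, 3, 1): (190, -22, 19).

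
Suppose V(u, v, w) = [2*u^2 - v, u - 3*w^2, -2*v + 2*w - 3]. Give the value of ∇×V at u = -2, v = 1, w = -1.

(∇×V)₁ = ∂V₃/∂v − ∂V₂/∂w = 6*w - 2
(∇×V)₂ = ∂V₁/∂w − ∂V₃/∂u = 0
(∇×V)₃ = ∂V₂/∂u − ∂V₁/∂v = 2
∇×V = (6*w - 2, 0, 2)
At (-2, 1, -1): (-8, 0, 2).

(-8, 0, 2)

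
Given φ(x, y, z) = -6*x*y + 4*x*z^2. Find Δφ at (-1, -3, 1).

-8

∂²φ/∂x² = 0
∂²φ/∂y² = 0
∂²φ/∂z² = 8*x
∇²φ = 8*x
At (-1, -3, 1): -8.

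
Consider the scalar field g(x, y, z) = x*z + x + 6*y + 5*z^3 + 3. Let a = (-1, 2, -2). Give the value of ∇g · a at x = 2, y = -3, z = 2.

-115

∂g/∂x = z + 1
∂g/∂y = 6
∂g/∂z = x + 15*z^2
∇g at (2, -3, 2) = (3, 6, 62)
∇g · a = (3)(-1) + (6)(2) + (62)(-2) = -115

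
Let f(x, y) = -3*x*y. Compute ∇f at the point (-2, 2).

(-6, 6)

∂f/∂x = -3*y
∂f/∂y = -3*x
∇f = (-3*y, -3*x)
At (-2, 2): (-6, 6).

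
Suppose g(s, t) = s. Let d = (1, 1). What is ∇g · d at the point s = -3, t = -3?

∂g/∂s = 1
∂g/∂t = 0
∇g at (-3, -3) = (1, 0)
∇g · d = (1)(1) + (0)(1) = 1

1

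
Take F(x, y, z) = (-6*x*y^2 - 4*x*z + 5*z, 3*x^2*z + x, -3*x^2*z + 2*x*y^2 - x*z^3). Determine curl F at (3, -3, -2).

(∇×F)₁ = ∂F₃/∂y − ∂F₂/∂z = -3*x^2 + 4*x*y
(∇×F)₂ = ∂F₁/∂z − ∂F₃/∂x = 6*x*z - 4*x - 2*y^2 + z^3 + 5
(∇×F)₃ = ∂F₂/∂x − ∂F₁/∂y = 12*x*y + 6*x*z + 1
∇×F = (-3*x^2 + 4*x*y, 6*x*z - 4*x - 2*y^2 + z^3 + 5, 12*x*y + 6*x*z + 1)
At (3, -3, -2): (-63, -69, -143).

(-63, -69, -143)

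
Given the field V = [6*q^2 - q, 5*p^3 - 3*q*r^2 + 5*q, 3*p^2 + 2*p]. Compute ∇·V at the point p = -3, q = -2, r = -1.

2

∂V₁/∂p = 0
∂V₂/∂q = -3*r^2 + 5
∂V₃/∂r = 0
∇·V = -3*r^2 + 5
At (-3, -2, -1): 2.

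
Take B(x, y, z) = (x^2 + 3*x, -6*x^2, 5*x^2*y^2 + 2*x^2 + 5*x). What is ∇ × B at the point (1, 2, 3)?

(20, -49, -12)

(∇×B)₁ = ∂B₃/∂y − ∂B₂/∂z = 10*x^2*y
(∇×B)₂ = ∂B₁/∂z − ∂B₃/∂x = -10*x*y^2 - 4*x - 5
(∇×B)₃ = ∂B₂/∂x − ∂B₁/∂y = -12*x
∇×B = (10*x^2*y, -10*x*y^2 - 4*x - 5, -12*x)
At (1, 2, 3): (20, -49, -12).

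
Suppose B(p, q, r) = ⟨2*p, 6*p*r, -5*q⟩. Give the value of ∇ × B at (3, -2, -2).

(-23, 0, -12)

(∇×B)₁ = ∂B₃/∂q − ∂B₂/∂r = -6*p - 5
(∇×B)₂ = ∂B₁/∂r − ∂B₃/∂p = 0
(∇×B)₃ = ∂B₂/∂p − ∂B₁/∂q = 6*r
∇×B = (-6*p - 5, 0, 6*r)
At (3, -2, -2): (-23, 0, -12).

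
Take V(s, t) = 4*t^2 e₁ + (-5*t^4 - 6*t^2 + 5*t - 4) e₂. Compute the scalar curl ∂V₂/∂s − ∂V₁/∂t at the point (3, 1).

-8

∂V₂/∂s = 0
∂V₁/∂t = 8*t
Scalar curl = -8*t
At (3, 1): -8.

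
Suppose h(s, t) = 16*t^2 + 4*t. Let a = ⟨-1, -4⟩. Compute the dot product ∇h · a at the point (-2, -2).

240

∂h/∂s = 0
∂h/∂t = 32*t + 4
∇h at (-2, -2) = (0, -60)
∇h · a = (0)(-1) + (-60)(-4) = 240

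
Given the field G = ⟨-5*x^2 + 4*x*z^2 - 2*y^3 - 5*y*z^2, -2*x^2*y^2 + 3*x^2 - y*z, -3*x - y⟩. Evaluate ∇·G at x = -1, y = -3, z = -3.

∂G₁/∂x = -10*x + 4*z^2
∂G₂/∂y = -4*x^2*y - z
∂G₃/∂z = 0
∇·G = -4*x^2*y - 10*x + 4*z^2 - z
At (-1, -3, -3): 61.

61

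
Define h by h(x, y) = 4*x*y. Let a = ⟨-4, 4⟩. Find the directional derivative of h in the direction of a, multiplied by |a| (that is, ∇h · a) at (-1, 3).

∂h/∂x = 4*y
∂h/∂y = 4*x
∇h at (-1, 3) = (12, -4)
∇h · a = (12)(-4) + (-4)(4) = -64

-64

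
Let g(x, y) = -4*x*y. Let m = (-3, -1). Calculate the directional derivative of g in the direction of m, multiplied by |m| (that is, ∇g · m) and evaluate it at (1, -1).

∂g/∂x = -4*y
∂g/∂y = -4*x
∇g at (1, -1) = (4, -4)
∇g · m = (4)(-3) + (-4)(-1) = -8

-8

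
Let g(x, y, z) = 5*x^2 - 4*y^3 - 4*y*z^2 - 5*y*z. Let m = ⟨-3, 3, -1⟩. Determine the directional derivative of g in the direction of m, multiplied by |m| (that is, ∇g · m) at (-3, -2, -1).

-45

∂g/∂x = 10*x
∂g/∂y = -12*y^2 - 4*z^2 - 5*z
∂g/∂z = -8*y*z - 5*y
∇g at (-3, -2, -1) = (-30, -47, -6)
∇g · m = (-30)(-3) + (-47)(3) + (-6)(-1) = -45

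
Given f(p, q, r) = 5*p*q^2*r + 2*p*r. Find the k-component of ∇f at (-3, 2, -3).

(∇f)_3 = ∂f/∂r = 5*p*q^2 + 2*p
At (-3, 2, -3): -66.

-66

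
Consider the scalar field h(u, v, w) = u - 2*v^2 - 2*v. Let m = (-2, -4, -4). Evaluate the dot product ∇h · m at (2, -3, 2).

∂h/∂u = 1
∂h/∂v = -4*v - 2
∂h/∂w = 0
∇h at (2, -3, 2) = (1, 10, 0)
∇h · m = (1)(-2) + (10)(-4) + (0)(-4) = -42

-42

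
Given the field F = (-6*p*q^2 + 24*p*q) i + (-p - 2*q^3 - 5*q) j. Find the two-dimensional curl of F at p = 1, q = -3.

-61

∂F₂/∂p = -1
∂F₁/∂q = -12*p*q + 24*p
Scalar curl = 12*p*q - 24*p - 1
At (1, -3): -61.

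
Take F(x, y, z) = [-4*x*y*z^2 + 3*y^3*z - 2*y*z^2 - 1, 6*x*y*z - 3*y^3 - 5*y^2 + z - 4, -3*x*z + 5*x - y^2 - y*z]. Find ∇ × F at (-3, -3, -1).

(∇×F)₁ = ∂F₃/∂y − ∂F₂/∂z = -6*x*y - 2*y - z - 1
(∇×F)₂ = ∂F₁/∂z − ∂F₃/∂x = -8*x*y*z + 3*y^3 - 4*y*z + 3*z - 5
(∇×F)₃ = ∂F₂/∂x − ∂F₁/∂y = 4*x*z^2 - 9*y^2*z + 6*y*z + 2*z^2
∇×F = (-6*x*y - 2*y - z - 1, -8*x*y*z + 3*y^3 - 4*y*z + 3*z - 5, 4*x*z^2 - 9*y^2*z + 6*y*z + 2*z^2)
At (-3, -3, -1): (-48, -29, 89).

(-48, -29, 89)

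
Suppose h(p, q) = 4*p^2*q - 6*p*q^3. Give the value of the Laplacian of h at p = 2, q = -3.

∂²h/∂p² = 8*q
∂²h/∂q² = -36*p*q
∇²h = -36*p*q + 8*q
At (2, -3): 192.

192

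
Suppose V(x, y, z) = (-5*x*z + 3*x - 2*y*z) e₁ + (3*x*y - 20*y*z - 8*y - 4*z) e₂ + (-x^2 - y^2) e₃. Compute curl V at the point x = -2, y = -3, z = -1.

(∇×V)₁ = ∂V₃/∂y − ∂V₂/∂z = 18*y + 4
(∇×V)₂ = ∂V₁/∂z − ∂V₃/∂x = -3*x - 2*y
(∇×V)₃ = ∂V₂/∂x − ∂V₁/∂y = 3*y + 2*z
∇×V = (18*y + 4, -3*x - 2*y, 3*y + 2*z)
At (-2, -3, -1): (-50, 12, -11).

(-50, 12, -11)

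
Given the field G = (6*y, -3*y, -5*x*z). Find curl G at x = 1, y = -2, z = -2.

(0, -10, -6)

(∇×G)₁ = ∂G₃/∂y − ∂G₂/∂z = 0
(∇×G)₂ = ∂G₁/∂z − ∂G₃/∂x = 5*z
(∇×G)₃ = ∂G₂/∂x − ∂G₁/∂y = -6
∇×G = (0, 5*z, -6)
At (1, -2, -2): (0, -10, -6).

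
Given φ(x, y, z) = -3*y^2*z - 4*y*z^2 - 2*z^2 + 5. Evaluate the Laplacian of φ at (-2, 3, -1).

-22

∂²φ/∂x² = 0
∂²φ/∂y² = -6*z
∂²φ/∂z² = -4*(2*y + 1)
∇²φ = -8*y - 6*z - 4
At (-2, 3, -1): -22.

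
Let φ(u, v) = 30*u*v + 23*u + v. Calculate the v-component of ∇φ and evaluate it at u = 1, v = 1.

(∇φ)_2 = ∂φ/∂v = 30*u + 1
At (1, 1): 31.

31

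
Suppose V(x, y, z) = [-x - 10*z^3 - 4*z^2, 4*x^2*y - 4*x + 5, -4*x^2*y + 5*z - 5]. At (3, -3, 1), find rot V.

(-36, -110, -76)

(∇×V)₁ = ∂V₃/∂y − ∂V₂/∂z = -4*x^2
(∇×V)₂ = ∂V₁/∂z − ∂V₃/∂x = 8*x*y - 30*z^2 - 8*z
(∇×V)₃ = ∂V₂/∂x − ∂V₁/∂y = 8*x*y - 4
∇×V = (-4*x^2, 8*x*y - 30*z^2 - 8*z, 8*x*y - 4)
At (3, -3, 1): (-36, -110, -76).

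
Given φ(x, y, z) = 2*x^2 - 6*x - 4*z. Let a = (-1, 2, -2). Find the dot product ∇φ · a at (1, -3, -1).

10

∂φ/∂x = 4*x - 6
∂φ/∂y = 0
∂φ/∂z = -4
∇φ at (1, -3, -1) = (-2, 0, -4)
∇φ · a = (-2)(-1) + (0)(2) + (-4)(-2) = 10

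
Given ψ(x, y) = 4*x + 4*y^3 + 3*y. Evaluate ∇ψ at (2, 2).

∂ψ/∂x = 4
∂ψ/∂y = 12*y^2 + 3
∇ψ = (4, 12*y^2 + 3)
At (2, 2): (4, 51).

(4, 51)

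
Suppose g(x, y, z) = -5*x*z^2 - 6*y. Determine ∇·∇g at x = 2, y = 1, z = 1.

∂²g/∂x² = 0
∂²g/∂y² = 0
∂²g/∂z² = -10*x
∇²g = -10*x
At (2, 1, 1): -20.

-20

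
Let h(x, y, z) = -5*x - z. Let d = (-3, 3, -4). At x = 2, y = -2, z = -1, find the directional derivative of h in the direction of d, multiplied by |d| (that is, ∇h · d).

∂h/∂x = -5
∂h/∂y = 0
∂h/∂z = -1
∇h at (2, -2, -1) = (-5, 0, -1)
∇h · d = (-5)(-3) + (0)(3) + (-1)(-4) = 19

19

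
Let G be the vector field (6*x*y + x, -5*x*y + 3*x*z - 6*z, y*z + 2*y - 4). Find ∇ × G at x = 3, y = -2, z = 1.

(0, 0, -5)

(∇×G)₁ = ∂G₃/∂y − ∂G₂/∂z = -3*x + z + 8
(∇×G)₂ = ∂G₁/∂z − ∂G₃/∂x = 0
(∇×G)₃ = ∂G₂/∂x − ∂G₁/∂y = -6*x - 5*y + 3*z
∇×G = (-3*x + z + 8, 0, -6*x - 5*y + 3*z)
At (3, -2, 1): (0, 0, -5).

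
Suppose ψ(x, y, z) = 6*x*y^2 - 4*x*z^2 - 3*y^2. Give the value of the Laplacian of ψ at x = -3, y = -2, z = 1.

∂²ψ/∂x² = 0
∂²ψ/∂y² = 6*(2*x - 1)
∂²ψ/∂z² = -8*x
∇²ψ = 4*x - 6
At (-3, -2, 1): -18.

-18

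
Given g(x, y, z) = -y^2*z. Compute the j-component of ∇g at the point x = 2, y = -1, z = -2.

-4

(∇g)_2 = ∂g/∂y = -2*y*z
At (2, -1, -2): -4.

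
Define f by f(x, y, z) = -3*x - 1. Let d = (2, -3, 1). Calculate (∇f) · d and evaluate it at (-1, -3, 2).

-6

∂f/∂x = -3
∂f/∂y = 0
∂f/∂z = 0
∇f at (-1, -3, 2) = (-3, 0, 0)
∇f · d = (-3)(2) + (0)(-3) + (0)(1) = -6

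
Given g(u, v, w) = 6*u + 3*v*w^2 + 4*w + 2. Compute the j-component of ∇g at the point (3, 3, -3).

(∇g)_2 = ∂g/∂v = 3*w^2
At (3, 3, -3): 27.

27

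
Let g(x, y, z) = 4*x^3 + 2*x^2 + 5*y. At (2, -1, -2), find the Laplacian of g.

52

∂²g/∂x² = 4*(6*x + 1)
∂²g/∂y² = 0
∂²g/∂z² = 0
∇²g = 24*x + 4
At (2, -1, -2): 52.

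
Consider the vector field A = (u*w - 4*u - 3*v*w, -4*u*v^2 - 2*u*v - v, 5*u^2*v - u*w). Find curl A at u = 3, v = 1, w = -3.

(45, -33, -15)

(∇×A)₁ = ∂A₃/∂v − ∂A₂/∂w = 5*u^2
(∇×A)₂ = ∂A₁/∂w − ∂A₃/∂u = -10*u*v + u - 3*v + w
(∇×A)₃ = ∂A₂/∂u − ∂A₁/∂v = -4*v^2 - 2*v + 3*w
∇×A = (5*u^2, -10*u*v + u - 3*v + w, -4*v^2 - 2*v + 3*w)
At (3, 1, -3): (45, -33, -15).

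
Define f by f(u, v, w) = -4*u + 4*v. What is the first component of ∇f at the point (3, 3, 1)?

(∇f)_1 = ∂f/∂u = -4
At (3, 3, 1): -4.

-4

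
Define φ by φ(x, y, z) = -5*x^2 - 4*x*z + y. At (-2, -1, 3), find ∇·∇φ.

-10

∂²φ/∂x² = -10
∂²φ/∂y² = 0
∂²φ/∂z² = 0
∇²φ = -10
At (-2, -1, 3): -10.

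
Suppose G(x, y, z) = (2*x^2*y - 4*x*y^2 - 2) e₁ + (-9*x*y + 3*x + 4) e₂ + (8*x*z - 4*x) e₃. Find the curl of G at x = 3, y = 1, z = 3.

(0, -20, 0)

(∇×G)₁ = ∂G₃/∂y − ∂G₂/∂z = 0
(∇×G)₂ = ∂G₁/∂z − ∂G₃/∂x = -8*z + 4
(∇×G)₃ = ∂G₂/∂x − ∂G₁/∂y = -2*x^2 + 8*x*y - 9*y + 3
∇×G = (0, -8*z + 4, -2*x^2 + 8*x*y - 9*y + 3)
At (3, 1, 3): (0, -20, 0).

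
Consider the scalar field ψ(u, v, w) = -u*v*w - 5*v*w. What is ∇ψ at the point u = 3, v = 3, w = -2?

(6, 16, -24)

∂ψ/∂u = -v*w
∂ψ/∂v = -u*w - 5*w
∂ψ/∂w = -u*v - 5*v
∇ψ = (-v*w, -u*w - 5*w, -u*v - 5*v)
At (3, 3, -2): (6, 16, -24).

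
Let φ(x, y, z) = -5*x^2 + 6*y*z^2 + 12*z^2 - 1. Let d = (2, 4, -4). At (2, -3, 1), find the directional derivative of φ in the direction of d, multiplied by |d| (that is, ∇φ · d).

∂φ/∂x = -10*x
∂φ/∂y = 6*z^2
∂φ/∂z = 12*y*z + 24*z
∇φ at (2, -3, 1) = (-20, 6, -12)
∇φ · d = (-20)(2) + (6)(4) + (-12)(-4) = 32

32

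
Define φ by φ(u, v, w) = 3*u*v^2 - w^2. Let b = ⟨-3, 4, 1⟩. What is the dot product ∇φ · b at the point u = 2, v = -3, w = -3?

∂φ/∂u = 3*v^2
∂φ/∂v = 6*u*v
∂φ/∂w = -2*w
∇φ at (2, -3, -3) = (27, -36, 6)
∇φ · b = (27)(-3) + (-36)(4) + (6)(1) = -219

-219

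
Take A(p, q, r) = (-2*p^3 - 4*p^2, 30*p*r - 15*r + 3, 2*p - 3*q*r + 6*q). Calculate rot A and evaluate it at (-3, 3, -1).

(∇×A)₁ = ∂A₃/∂q − ∂A₂/∂r = -30*p - 3*r + 21
(∇×A)₂ = ∂A₁/∂r − ∂A₃/∂p = -2
(∇×A)₃ = ∂A₂/∂p − ∂A₁/∂q = 30*r
∇×A = (-30*p - 3*r + 21, -2, 30*r)
At (-3, 3, -1): (114, -2, -30).

(114, -2, -30)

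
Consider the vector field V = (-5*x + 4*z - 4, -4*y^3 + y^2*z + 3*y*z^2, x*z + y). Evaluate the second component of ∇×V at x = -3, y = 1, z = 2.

(∇×V)_2 = ∂V₁/∂z − ∂V₃/∂x
= 4 − (z)
= -z + 4
At (-3, 1, 2): 2.

2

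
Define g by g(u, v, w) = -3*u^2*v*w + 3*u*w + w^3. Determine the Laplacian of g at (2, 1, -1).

0

∂²g/∂u² = -6*v*w
∂²g/∂v² = 0
∂²g/∂w² = 6*w
∇²g = -6*v*w + 6*w
At (2, 1, -1): 0.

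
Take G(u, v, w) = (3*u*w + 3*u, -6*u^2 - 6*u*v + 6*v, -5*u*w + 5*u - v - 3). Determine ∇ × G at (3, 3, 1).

(-1, 9, -54)

(∇×G)₁ = ∂G₃/∂v − ∂G₂/∂w = -1
(∇×G)₂ = ∂G₁/∂w − ∂G₃/∂u = 3*u + 5*w - 5
(∇×G)₃ = ∂G₂/∂u − ∂G₁/∂v = -12*u - 6*v
∇×G = (-1, 3*u + 5*w - 5, -12*u - 6*v)
At (3, 3, 1): (-1, 9, -54).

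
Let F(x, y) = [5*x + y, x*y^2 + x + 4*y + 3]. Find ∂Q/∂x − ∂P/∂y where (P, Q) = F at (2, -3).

∂F₂/∂x = y^2 + 1
∂F₁/∂y = 1
Scalar curl = y^2
At (2, -3): 9.

9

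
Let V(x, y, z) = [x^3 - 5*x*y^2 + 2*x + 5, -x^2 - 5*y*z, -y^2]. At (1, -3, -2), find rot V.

(-9, 0, -32)

(∇×V)₁ = ∂V₃/∂y − ∂V₂/∂z = 3*y
(∇×V)₂ = ∂V₁/∂z − ∂V₃/∂x = 0
(∇×V)₃ = ∂V₂/∂x − ∂V₁/∂y = 10*x*y - 2*x
∇×V = (3*y, 0, 10*x*y - 2*x)
At (1, -3, -2): (-9, 0, -32).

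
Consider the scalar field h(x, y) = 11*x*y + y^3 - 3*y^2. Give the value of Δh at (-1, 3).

12

∂²h/∂x² = 0
∂²h/∂y² = 6*(y - 1)
∇²h = 6*y - 6
At (-1, 3): 12.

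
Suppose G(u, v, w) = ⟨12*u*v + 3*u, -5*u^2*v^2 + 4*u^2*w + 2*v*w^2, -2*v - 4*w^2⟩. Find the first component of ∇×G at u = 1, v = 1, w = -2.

(∇×G)_1 = ∂G₃/∂v − ∂G₂/∂w
= -2 − (4*u^2 + 4*v*w)
= -4*u^2 - 4*v*w - 2
At (1, 1, -2): 2.

2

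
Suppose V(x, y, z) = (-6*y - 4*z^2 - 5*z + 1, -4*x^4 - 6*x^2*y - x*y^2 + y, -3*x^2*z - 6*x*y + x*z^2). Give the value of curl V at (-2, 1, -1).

(∇×V)₁ = ∂V₃/∂y − ∂V₂/∂z = -6*x
(∇×V)₂ = ∂V₁/∂z − ∂V₃/∂x = 6*x*z + 6*y - z^2 - 8*z - 5
(∇×V)₃ = ∂V₂/∂x − ∂V₁/∂y = -16*x^3 - 12*x*y - y^2 + 6
∇×V = (-6*x, 6*x*z + 6*y - z^2 - 8*z - 5, -16*x^3 - 12*x*y - y^2 + 6)
At (-2, 1, -1): (12, 20, 157).

(12, 20, 157)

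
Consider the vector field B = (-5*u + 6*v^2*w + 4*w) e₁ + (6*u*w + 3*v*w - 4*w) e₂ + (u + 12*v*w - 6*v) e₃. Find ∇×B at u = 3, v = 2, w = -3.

(∇×B)₁ = ∂B₃/∂v − ∂B₂/∂w = -6*u - 3*v + 12*w - 2
(∇×B)₂ = ∂B₁/∂w − ∂B₃/∂u = 6*v^2 + 3
(∇×B)₃ = ∂B₂/∂u − ∂B₁/∂v = -12*v*w + 6*w
∇×B = (-6*u - 3*v + 12*w - 2, 6*v^2 + 3, -12*v*w + 6*w)
At (3, 2, -3): (-62, 27, 54).

(-62, 27, 54)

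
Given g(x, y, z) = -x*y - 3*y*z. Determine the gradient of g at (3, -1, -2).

(1, 3, 3)

∂g/∂x = -y
∂g/∂y = -x - 3*z
∂g/∂z = -3*y
∇g = (-y, -x - 3*z, -3*y)
At (3, -1, -2): (1, 3, 3).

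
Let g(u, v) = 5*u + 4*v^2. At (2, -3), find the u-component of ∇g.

5

(∇g)_1 = ∂g/∂u = 5
At (2, -3): 5.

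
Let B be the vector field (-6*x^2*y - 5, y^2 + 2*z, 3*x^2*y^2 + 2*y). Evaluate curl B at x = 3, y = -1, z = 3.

(∇×B)₁ = ∂B₃/∂y − ∂B₂/∂z = 6*x^2*y
(∇×B)₂ = ∂B₁/∂z − ∂B₃/∂x = -6*x*y^2
(∇×B)₃ = ∂B₂/∂x − ∂B₁/∂y = 6*x^2
∇×B = (6*x^2*y, -6*x*y^2, 6*x^2)
At (3, -1, 3): (-54, -18, 54).

(-54, -18, 54)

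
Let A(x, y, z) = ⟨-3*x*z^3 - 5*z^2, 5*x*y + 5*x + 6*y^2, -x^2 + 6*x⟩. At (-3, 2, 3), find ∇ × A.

(0, 201, 15)

(∇×A)₁ = ∂A₃/∂y − ∂A₂/∂z = 0
(∇×A)₂ = ∂A₁/∂z − ∂A₃/∂x = -9*x*z^2 + 2*x - 10*z - 6
(∇×A)₃ = ∂A₂/∂x − ∂A₁/∂y = 5*y + 5
∇×A = (0, -9*x*z^2 + 2*x - 10*z - 6, 5*y + 5)
At (-3, 2, 3): (0, 201, 15).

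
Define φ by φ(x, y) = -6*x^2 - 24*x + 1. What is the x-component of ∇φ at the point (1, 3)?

(∇φ)_1 = ∂φ/∂x = -12*x - 24
At (1, 3): -36.

-36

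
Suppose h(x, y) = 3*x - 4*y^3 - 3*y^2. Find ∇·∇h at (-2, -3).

∂²h/∂x² = 0
∂²h/∂y² = -6*(4*y + 1)
∇²h = -24*y - 6
At (-2, -3): 66.

66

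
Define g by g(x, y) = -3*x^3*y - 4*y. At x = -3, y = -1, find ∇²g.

-54

∂²g/∂x² = -18*x*y
∂²g/∂y² = 0
∇²g = -18*x*y
At (-3, -1): -54.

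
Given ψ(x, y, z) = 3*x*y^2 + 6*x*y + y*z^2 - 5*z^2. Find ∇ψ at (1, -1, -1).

(-3, 1, 12)

∂ψ/∂x = 3*y^2 + 6*y
∂ψ/∂y = 6*x*y + 6*x + z^2
∂ψ/∂z = 2*y*z - 10*z
∇ψ = (3*y^2 + 6*y, 6*x*y + 6*x + z^2, 2*y*z - 10*z)
At (1, -1, -1): (-3, 1, 12).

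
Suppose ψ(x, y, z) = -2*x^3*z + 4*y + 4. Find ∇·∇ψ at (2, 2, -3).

∂²ψ/∂x² = -12*x*z
∂²ψ/∂y² = 0
∂²ψ/∂z² = 0
∇²ψ = -12*x*z
At (2, 2, -3): 72.

72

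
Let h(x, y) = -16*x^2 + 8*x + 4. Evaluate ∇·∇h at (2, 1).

-32

∂²h/∂x² = -32
∂²h/∂y² = 0
∇²h = -32
At (2, 1): -32.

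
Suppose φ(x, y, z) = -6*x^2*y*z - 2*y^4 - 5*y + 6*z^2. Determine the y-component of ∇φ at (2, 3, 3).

(∇φ)_2 = ∂φ/∂y = -6*x^2*z - 8*y^3 - 5
At (2, 3, 3): -293.

-293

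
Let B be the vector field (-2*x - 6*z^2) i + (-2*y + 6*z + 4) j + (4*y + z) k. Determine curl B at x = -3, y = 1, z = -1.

(-2, 12, 0)

(∇×B)₁ = ∂B₃/∂y − ∂B₂/∂z = -2
(∇×B)₂ = ∂B₁/∂z − ∂B₃/∂x = -12*z
(∇×B)₃ = ∂B₂/∂x − ∂B₁/∂y = 0
∇×B = (-2, -12*z, 0)
At (-3, 1, -1): (-2, 12, 0).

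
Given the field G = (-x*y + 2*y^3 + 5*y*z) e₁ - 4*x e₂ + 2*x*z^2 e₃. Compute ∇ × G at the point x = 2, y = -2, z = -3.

(0, -28, -11)

(∇×G)₁ = ∂G₃/∂y − ∂G₂/∂z = 0
(∇×G)₂ = ∂G₁/∂z − ∂G₃/∂x = 5*y - 2*z^2
(∇×G)₃ = ∂G₂/∂x − ∂G₁/∂y = x - 6*y^2 - 5*z - 4
∇×G = (0, 5*y - 2*z^2, x - 6*y^2 - 5*z - 4)
At (2, -2, -3): (0, -28, -11).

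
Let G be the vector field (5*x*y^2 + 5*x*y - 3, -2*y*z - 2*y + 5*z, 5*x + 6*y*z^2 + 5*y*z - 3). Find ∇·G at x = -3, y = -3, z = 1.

∂G₁/∂x = 5*y^2 + 5*y
∂G₂/∂y = -2*z - 2
∂G₃/∂z = 12*y*z + 5*y
∇·G = 5*y^2 + 12*y*z + 10*y - 2*z - 2
At (-3, -3, 1): -25.

-25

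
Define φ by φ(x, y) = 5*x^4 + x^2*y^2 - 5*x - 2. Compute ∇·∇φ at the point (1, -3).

∂²φ/∂x² = 2*(30*x^2 + y^2)
∂²φ/∂y² = 2*x^2
∇²φ = 62*x^2 + 2*y^2
At (1, -3): 80.

80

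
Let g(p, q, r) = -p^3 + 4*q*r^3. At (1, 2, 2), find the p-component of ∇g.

-3

(∇g)_1 = ∂g/∂p = -3*p^2
At (1, 2, 2): -3.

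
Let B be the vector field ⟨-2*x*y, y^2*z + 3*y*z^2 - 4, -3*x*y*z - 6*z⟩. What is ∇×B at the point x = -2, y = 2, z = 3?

(∇×B)₁ = ∂B₃/∂y − ∂B₂/∂z = -3*x*z - y^2 - 6*y*z
(∇×B)₂ = ∂B₁/∂z − ∂B₃/∂x = 3*y*z
(∇×B)₃ = ∂B₂/∂x − ∂B₁/∂y = 2*x
∇×B = (-3*x*z - y^2 - 6*y*z, 3*y*z, 2*x)
At (-2, 2, 3): (-22, 18, -4).

(-22, 18, -4)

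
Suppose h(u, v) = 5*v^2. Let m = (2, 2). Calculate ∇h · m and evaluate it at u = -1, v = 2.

40

∂h/∂u = 0
∂h/∂v = 10*v
∇h at (-1, 2) = (0, 20)
∇h · m = (0)(2) + (20)(2) = 40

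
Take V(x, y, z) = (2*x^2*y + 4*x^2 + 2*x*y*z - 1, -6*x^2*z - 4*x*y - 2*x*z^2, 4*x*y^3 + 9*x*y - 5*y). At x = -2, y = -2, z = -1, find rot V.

(-87, 58, -30)

(∇×V)₁ = ∂V₃/∂y − ∂V₂/∂z = 6*x^2 + 12*x*y^2 + 4*x*z + 9*x - 5
(∇×V)₂ = ∂V₁/∂z − ∂V₃/∂x = 2*x*y - 4*y^3 - 9*y
(∇×V)₃ = ∂V₂/∂x − ∂V₁/∂y = -2*x^2 - 14*x*z - 4*y - 2*z^2
∇×V = (6*x^2 + 12*x*y^2 + 4*x*z + 9*x - 5, 2*x*y - 4*y^3 - 9*y, -2*x^2 - 14*x*z - 4*y - 2*z^2)
At (-2, -2, -1): (-87, 58, -30).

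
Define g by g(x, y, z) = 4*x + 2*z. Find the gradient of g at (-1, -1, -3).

∂g/∂x = 4
∂g/∂y = 0
∂g/∂z = 2
∇g = (4, 0, 2)
At (-1, -1, -3): (4, 0, 2).

(4, 0, 2)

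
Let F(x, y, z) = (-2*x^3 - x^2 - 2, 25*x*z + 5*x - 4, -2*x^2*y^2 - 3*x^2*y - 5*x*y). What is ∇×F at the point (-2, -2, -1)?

(80, -18, -20)

(∇×F)₁ = ∂F₃/∂y − ∂F₂/∂z = -4*x^2*y - 3*x^2 - 30*x
(∇×F)₂ = ∂F₁/∂z − ∂F₃/∂x = 4*x*y^2 + 6*x*y + 5*y
(∇×F)₃ = ∂F₂/∂x − ∂F₁/∂y = 25*z + 5
∇×F = (-4*x^2*y - 3*x^2 - 30*x, 4*x*y^2 + 6*x*y + 5*y, 25*z + 5)
At (-2, -2, -1): (80, -18, -20).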